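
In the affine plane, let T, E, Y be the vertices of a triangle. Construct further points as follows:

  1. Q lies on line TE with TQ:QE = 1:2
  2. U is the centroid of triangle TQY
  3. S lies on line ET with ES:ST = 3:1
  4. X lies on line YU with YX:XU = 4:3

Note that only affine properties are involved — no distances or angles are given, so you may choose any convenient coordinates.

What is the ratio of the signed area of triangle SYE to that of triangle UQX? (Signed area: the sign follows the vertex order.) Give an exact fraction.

[SYE]:[UQX] = -63/4

Assign T = (0, 0), E = (1, 0), Y = (0, 1) — the answer is frame-independent, so this choice is without loss of generality.
1. Q lies on line TE with TQ:QE = 1:2 ⇒ Q = (1/3, 0)
2. U is the centroid of triangle TQY ⇒ U = (1/9, 1/3)
3. S lies on line ET with ES:ST = 3:1 ⇒ S = (1/4, 0)
4. X lies on line YU with YX:XU = 4:3 ⇒ X = (4/63, 13/21)
2·[SYE] = -3/4, 2·[UQX] = 1/21
[SYE]:[UQX] = -3/4:1/21 = -63/4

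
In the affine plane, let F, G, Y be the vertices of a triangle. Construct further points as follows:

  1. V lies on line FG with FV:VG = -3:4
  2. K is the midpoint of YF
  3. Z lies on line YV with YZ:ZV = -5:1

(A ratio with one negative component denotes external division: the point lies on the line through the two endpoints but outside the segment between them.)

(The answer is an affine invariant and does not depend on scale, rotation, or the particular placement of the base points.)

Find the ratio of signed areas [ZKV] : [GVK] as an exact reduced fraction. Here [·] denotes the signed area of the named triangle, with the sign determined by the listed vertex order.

[ZKV]:[GVK] = -3/16

Assign F = (0, 0), G = (1, 0), Y = (0, 1) — the answer is frame-independent, so this choice is without loss of generality.
1. V lies on line FG with FV:VG = -3:4 ⇒ V = (-3, 0)
2. K is the midpoint of YF ⇒ K = (0, 1/2)
3. Z lies on line YV with YZ:ZV = -5:1 ⇒ Z = (-15/4, -1/4)
2·[ZKV] = 3/8, 2·[GVK] = -2
[ZKV]:[GVK] = 3/8:-2 = -3/16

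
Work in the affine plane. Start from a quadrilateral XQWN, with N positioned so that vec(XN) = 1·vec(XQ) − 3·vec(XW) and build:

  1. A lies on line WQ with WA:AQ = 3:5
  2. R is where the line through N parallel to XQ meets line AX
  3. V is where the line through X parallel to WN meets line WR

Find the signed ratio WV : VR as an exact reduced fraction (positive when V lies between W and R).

WV:VR = 5/51

Assign X = (0, 0), Q = (1, 0), W = (0, 1), N = (1, -3) — the answer is frame-independent, so this choice is without loss of generality.
1. A lies on line WQ with WA:AQ = 3:5 ⇒ A = (3/8, 5/8)
2. R is where the line through N parallel to XQ meets line AX ⇒ R = (-9/5, -3)
3. V is where the line through X parallel to WN meets line WR ⇒ V = (-9/56, 9/14)
V = W + t·(R−W) with t = 5/56, so WV:VR = t:(1−t) = 5/56:51/56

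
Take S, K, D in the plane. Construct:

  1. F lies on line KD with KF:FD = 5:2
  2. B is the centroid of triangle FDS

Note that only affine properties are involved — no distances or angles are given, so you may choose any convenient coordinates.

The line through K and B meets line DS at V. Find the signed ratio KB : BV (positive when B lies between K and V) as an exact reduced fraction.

Set S = (0, 0), K = (1, 0), D = (0, 1); any affine frame gives the same invariant.
1. F lies on line KD with KF:FD = 5:2 ⇒ F = (2/7, 5/7)
2. B is the centroid of triangle FDS ⇒ B = (2/21, 4/7)
line KB meets DS at V = (0, 12/19)
B = K + t·(V−K) with t = 19/21, so KB:BV = 19/21:2/21

KB:BV = 19/2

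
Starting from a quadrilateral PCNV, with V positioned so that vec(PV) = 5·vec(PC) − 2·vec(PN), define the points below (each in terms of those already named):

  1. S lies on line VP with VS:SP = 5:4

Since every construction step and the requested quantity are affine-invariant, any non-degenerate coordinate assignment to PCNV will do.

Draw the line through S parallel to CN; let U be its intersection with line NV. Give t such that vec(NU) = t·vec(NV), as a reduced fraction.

t = 1/6

Choose coordinates P = (0, 0), C = (1, 0), N = (0, 1), V = (5, -2).
1. S lies on line VP with VS:SP = 5:4 ⇒ S = (20/9, -8/9)
through S parallel to CN: direction (-1, 1); meets NV at U = (5/6, 1/2)
U = N + t·(V−N) with t = 1/6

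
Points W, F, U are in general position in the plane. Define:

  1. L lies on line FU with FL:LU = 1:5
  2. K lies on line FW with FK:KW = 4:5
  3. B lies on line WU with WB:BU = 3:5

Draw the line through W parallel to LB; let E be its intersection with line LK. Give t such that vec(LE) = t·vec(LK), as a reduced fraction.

Set W = (0, 0), F = (1, 0), U = (0, 1); any affine frame gives the same invariant.
1. L lies on line FU with FL:LU = 1:5 ⇒ L = (5/6, 1/6)
2. K lies on line FW with FK:KW = 4:5 ⇒ K = (5/9, 0)
3. B lies on line WU with WB:BU = 3:5 ⇒ B = (0, 3/8)
through W parallel to LB: direction (-5/6, 5/24); meets LK at E = (20/51, -5/51)
E = L + t·(K−L) with t = 27/17

t = 27/17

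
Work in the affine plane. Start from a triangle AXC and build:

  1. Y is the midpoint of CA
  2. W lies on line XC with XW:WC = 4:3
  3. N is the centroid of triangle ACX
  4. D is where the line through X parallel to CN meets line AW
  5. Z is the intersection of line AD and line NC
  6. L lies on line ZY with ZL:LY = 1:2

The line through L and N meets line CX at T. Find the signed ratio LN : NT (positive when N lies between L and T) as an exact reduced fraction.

Work in coordinates with A = (0, 0), X = (1, 0), C = (0, 1).
1. Y is the midpoint of CA ⇒ Y = (0, 1/2)
2. W lies on line XC with XW:WC = 4:3 ⇒ W = (3/7, 4/7)
3. N is the centroid of triangle ACX ⇒ N = (1/3, 1/3)
4. D is where the line through X parallel to CN meets line AW ⇒ D = (3/5, 4/5)
5. Z is the intersection of line AD and line NC ⇒ Z = (3/10, 2/5)
6. L lies on line ZY with ZL:LY = 1:2 ⇒ L = (1/5, 13/30)
line LN meets CX at T = (5/3, -2/3)
N = L + t·(T−L) with t = 1/11, so LN:NT = 1/11:10/11

LN:NT = 1/10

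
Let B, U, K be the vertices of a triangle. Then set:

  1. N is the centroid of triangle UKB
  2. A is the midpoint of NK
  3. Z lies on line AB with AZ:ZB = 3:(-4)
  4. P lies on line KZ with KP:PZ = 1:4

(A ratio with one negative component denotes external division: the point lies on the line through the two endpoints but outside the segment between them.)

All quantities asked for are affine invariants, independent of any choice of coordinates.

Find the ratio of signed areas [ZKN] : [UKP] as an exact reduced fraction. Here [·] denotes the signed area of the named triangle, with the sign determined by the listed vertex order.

[ZKN]:[UKP] = -15/7

Work in coordinates with B = (0, 0), U = (1, 0), K = (0, 1).
1. N is the centroid of triangle UKB ⇒ N = (1/3, 1/3)
2. A is the midpoint of NK ⇒ A = (1/6, 2/3)
3. Z lies on line AB with AZ:ZB = 3:(-4) ⇒ Z = (2/3, 8/3)
4. P lies on line KZ with KP:PZ = 1:4 ⇒ P = (2/15, 4/3)
2·[ZKN] = 1, 2·[UKP] = -7/15
[ZKN]:[UKP] = 1:-7/15 = -15/7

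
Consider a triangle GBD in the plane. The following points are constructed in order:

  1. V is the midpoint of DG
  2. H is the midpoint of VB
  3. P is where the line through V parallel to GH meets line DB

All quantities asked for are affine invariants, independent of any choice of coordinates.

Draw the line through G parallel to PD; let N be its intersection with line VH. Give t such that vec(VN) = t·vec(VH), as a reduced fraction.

t = -2

Work in coordinates with G = (0, 0), B = (1, 0), D = (0, 1).
1. V is the midpoint of DG ⇒ V = (0, 1/2)
2. H is the midpoint of VB ⇒ H = (1/2, 1/4)
3. P is where the line through V parallel to GH meets line DB ⇒ P = (1/3, 2/3)
through G parallel to PD: direction (-1/3, 1/3); meets VH at N = (-1, 1)
N = V + t·(H−V) with t = -2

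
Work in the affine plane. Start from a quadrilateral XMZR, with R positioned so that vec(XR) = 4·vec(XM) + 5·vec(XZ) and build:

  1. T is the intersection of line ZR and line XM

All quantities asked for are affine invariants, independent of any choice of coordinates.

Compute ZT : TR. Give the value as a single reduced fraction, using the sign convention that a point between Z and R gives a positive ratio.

ZT:TR = -1/5

Choose coordinates X = (0, 0), M = (1, 0), Z = (0, 1), R = (4, 5).
1. T is the intersection of line ZR and line XM ⇒ T = (-1, 0)
T = Z + t·(R−Z) with t = -1/4, so ZT:TR = t:(1−t) = -1/4:5/4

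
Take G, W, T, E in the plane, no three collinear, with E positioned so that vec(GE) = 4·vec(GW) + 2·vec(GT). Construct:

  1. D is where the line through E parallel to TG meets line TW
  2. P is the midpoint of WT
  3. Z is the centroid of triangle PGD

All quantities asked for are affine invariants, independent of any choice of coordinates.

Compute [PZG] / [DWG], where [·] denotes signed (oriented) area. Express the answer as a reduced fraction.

Work in coordinates with G = (0, 0), W = (1, 0), T = (0, 1), E = (4, 2).
1. D is where the line through E parallel to TG meets line TW ⇒ D = (4, -3)
2. P is the midpoint of WT ⇒ P = (1/2, 1/2)
3. Z is the centroid of triangle PGD ⇒ Z = (3/2, -5/6)
2·[PZG] = -7/6, 2·[DWG] = 3
[PZG]:[DWG] = -7/6:3 = -7/18

[PZG]:[DWG] = -7/18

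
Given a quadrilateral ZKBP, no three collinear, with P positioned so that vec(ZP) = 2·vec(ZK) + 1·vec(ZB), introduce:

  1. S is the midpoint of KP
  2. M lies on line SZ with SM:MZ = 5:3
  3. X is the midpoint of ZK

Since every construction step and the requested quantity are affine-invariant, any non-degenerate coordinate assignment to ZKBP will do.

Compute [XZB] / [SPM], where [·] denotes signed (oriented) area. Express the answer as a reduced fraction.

Choose coordinates Z = (0, 0), K = (1, 0), B = (0, 1), P = (2, 1).
1. S is the midpoint of KP ⇒ S = (3/2, 1/2)
2. M lies on line SZ with SM:MZ = 5:3 ⇒ M = (9/16, 3/16)
3. X is the midpoint of ZK ⇒ X = (1/2, 0)
2·[XZB] = -1/2, 2·[SPM] = 5/16
[XZB]:[SPM] = -1/2:5/16 = -8/5

[XZB]:[SPM] = -8/5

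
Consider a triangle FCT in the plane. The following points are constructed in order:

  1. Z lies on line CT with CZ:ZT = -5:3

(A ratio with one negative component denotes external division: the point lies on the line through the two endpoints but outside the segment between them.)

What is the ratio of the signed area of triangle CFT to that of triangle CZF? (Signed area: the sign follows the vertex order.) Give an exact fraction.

[CFT]:[CZF] = -2/5

Assign F = (0, 0), C = (1, 0), T = (0, 1) — the answer is frame-independent, so this choice is without loss of generality.
1. Z lies on line CT with CZ:ZT = -5:3 ⇒ Z = (-3/2, 5/2)
2·[CFT] = -1, 2·[CZF] = 5/2
[CFT]:[CZF] = -1:5/2 = -2/5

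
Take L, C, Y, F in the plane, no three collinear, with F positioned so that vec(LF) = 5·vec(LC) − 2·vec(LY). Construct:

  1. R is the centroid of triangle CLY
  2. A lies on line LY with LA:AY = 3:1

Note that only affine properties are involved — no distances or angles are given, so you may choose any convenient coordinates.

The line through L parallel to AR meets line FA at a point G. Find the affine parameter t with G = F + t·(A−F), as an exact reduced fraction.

t = 17/14

Choose coordinates L = (0, 0), C = (1, 0), Y = (0, 1), F = (5, -2).
1. R is the centroid of triangle CLY ⇒ R = (1/3, 1/3)
2. A lies on line LY with LA:AY = 3:1 ⇒ A = (0, 3/4)
through L parallel to AR: direction (1/3, -5/12); meets FA at G = (-15/14, 75/56)
G = F + t·(A−F) with t = 17/14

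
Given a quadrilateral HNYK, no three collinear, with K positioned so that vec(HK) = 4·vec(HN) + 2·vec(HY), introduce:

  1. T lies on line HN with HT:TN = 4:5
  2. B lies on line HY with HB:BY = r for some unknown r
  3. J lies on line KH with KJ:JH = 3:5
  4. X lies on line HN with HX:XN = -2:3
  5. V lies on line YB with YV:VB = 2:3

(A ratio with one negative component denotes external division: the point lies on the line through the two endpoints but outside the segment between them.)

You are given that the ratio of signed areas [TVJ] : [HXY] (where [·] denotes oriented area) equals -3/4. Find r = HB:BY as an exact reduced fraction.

Assign H = (0, 0), N = (1, 0), Y = (0, 1), K = (4, 2) — the answer is frame-independent, so this choice is without loss of generality.
1. T lies on line HN with HT:TN = 4:5 ⇒ T = (4/9, 0)
2. With HB:BY = r, write λ = r/(r+1) so B = H + λ·(Y−H); B is affine-linear in λ
3. J lies on line KH with KJ:JH = 3:5 ⇒ J = (5/2, 5/4)
4. X lies on line HN with HX:XN = -2:3 ⇒ X = (-2, 0)
5. V lies on line YB with YV:VB = 2:3 ⇒ V is an affine combination of earlier points and hence also affine-linear in λ
Every point depending on B is an affine combination of B and λ-independent points, so each such coordinate is linear in λ; the λ² term in each signed area is a multiple of (Y−H)×(Y−H) = 0, so 2·[TVJ] and 2·[HXY] are each linear in λ. Evaluating at λ=0 and λ=1:
  2·[TVJ] = -37/45·λ − 161/90,   2·[HXY] = -2
So [TVJ]:[HXY] = (-37/45·λ − 161/90) / (-2). Setting this equal to -3/4:
  -37/45·λ − 161/90 = -3/4·(-2)  ⇒  λ = -4
Then r = λ/(1−λ) = (-4)/(5) = -4/5. Check: with r = -4/5, B = (0, -4) and [TVJ]:[HXY] = -3/4 as required.

r = -4/5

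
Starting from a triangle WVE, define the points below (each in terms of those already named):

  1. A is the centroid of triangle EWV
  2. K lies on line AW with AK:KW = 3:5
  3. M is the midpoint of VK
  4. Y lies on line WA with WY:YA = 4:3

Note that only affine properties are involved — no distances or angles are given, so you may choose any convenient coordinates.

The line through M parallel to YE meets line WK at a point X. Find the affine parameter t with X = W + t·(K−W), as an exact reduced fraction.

t = 171/70

Set W = (0, 0), V = (1, 0), E = (0, 1); any affine frame gives the same invariant.
1. A is the centroid of triangle EWV ⇒ A = (1/3, 1/3)
2. K lies on line AW with AK:KW = 3:5 ⇒ K = (5/24, 5/24)
3. M is the midpoint of VK ⇒ M = (29/48, 5/48)
4. Y lies on line WA with WY:YA = 4:3 ⇒ Y = (4/21, 4/21)
through M parallel to YE: direction (-4/21, 17/21); meets WK at X = (57/112, 57/112)
X = W + t·(K−W) with t = 171/70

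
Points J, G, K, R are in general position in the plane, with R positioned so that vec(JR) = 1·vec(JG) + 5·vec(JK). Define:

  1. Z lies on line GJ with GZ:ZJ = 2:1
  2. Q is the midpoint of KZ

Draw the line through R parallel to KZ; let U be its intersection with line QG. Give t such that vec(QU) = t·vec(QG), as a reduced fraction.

Work in coordinates with J = (0, 0), G = (1, 0), K = (0, 1), R = (1, 5).
1. Z lies on line GJ with GZ:ZJ = 2:1 ⇒ Z = (1/3, 0)
2. Q is the midpoint of KZ ⇒ Q = (1/6, 1/2)
through R parallel to KZ: direction (1/3, -1); meets QG at U = (37/12, -5/4)
U = Q + t·(G−Q) with t = 7/2

t = 7/2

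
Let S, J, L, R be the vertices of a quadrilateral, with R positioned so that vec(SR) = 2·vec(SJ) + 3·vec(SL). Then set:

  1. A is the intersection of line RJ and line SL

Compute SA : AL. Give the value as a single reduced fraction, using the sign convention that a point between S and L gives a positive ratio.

Work in coordinates with S = (0, 0), J = (1, 0), L = (0, 1), R = (2, 3).
1. A is the intersection of line RJ and line SL ⇒ A = (0, -3)
A = S + t·(L−S) with t = -3, so SA:AL = t:(1−t) = -3:4

SA:AL = -3/4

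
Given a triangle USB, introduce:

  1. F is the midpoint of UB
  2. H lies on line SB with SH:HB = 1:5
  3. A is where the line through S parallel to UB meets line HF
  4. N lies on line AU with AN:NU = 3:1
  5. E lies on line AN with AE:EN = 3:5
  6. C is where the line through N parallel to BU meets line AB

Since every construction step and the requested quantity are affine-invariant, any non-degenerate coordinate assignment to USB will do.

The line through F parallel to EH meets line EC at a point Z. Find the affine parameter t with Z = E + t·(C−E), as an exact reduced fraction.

Set U = (0, 0), S = (1, 0), B = (0, 1); any affine frame gives the same invariant.
1. F is the midpoint of UB ⇒ F = (0, 1/2)
2. H lies on line SB with SH:HB = 1:5 ⇒ H = (5/6, 1/6)
3. A is where the line through S parallel to UB meets line HF ⇒ A = (1, 1/10)
4. N lies on line AU with AN:NU = 3:1 ⇒ N = (1/4, 1/40)
5. E lies on line AN with AE:EN = 3:5 ⇒ E = (23/32, 23/320)
6. C is where the line through N parallel to BU meets line AB ⇒ C = (1/4, 31/40)
through F parallel to EH: direction (11/96, 91/960); meets EC at Z = (143/512, 3743/5120)
Z = E + t·(C−E) with t = 15/16

t = 15/16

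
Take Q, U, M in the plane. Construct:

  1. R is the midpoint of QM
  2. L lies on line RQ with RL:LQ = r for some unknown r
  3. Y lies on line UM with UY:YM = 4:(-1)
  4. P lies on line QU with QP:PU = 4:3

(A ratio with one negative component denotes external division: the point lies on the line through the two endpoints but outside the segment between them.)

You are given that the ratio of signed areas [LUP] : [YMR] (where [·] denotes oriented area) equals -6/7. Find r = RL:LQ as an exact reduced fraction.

r = -5/2

Work in coordinates with Q = (0, 0), U = (1, 0), M = (0, 1).
1. R is the midpoint of QM ⇒ R = (0, 1/2)
2. With RL:LQ = r, write λ = r/(r+1) so L = R + λ·(Q−R); L is affine-linear in λ
3. Y lies on line UM with UY:YM = 4:(-1) ⇒ Y = (-1/3, 4/3)
4. P lies on line QU with QP:PU = 4:3 ⇒ P = (4/7, 0)
Every point depending on L is an affine combination of L and λ-independent points, so each such coordinate is linear in λ; the λ² term in each signed area is a multiple of (Q−R)×(Q−R) = 0, so 2·[LUP] and 2·[YMR] are each linear in λ. Evaluating at λ=0 and λ=1:
  2·[LUP] = 3/14·λ − 3/14,   2·[YMR] = -1/6
So [LUP]:[YMR] = (3/14·λ − 3/14) / (-1/6). Setting this equal to -6/7:
  3/14·λ − 3/14 = -6/7·(-1/6)  ⇒  λ = 5/3
Then r = λ/(1−λ) = (5/3)/(-2/3) = -5/2. Check: with r = -5/2, L = (0, -1/3) and [LUP]:[YMR] = -6/7 as required.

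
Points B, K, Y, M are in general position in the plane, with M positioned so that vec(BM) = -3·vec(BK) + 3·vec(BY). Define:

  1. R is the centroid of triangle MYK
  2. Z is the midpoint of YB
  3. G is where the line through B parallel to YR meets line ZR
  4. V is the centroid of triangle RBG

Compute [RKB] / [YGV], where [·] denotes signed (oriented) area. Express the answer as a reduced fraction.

[RKB]:[YGV] = 3

Assign B = (0, 0), K = (1, 0), Y = (0, 1), M = (-3, 3) — the answer is frame-independent, so this choice is without loss of generality.
1. R is the centroid of triangle MYK ⇒ R = (-2/3, 4/3)
2. Z is the midpoint of YB ⇒ Z = (0, 1/2)
3. G is where the line through B parallel to YR meets line ZR ⇒ G = (2/3, -1/3)
4. V is the centroid of triangle RBG ⇒ V = (0, 1/3)
2·[RKB] = -4/3, 2·[YGV] = -4/9
[RKB]:[YGV] = -4/3:-4/9 = 3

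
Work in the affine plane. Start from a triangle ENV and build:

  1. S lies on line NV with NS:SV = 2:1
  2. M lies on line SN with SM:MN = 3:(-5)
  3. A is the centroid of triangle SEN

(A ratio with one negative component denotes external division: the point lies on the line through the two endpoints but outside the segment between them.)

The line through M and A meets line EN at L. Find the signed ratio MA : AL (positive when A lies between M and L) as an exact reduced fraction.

MA:AL = 13/2

Set E = (0, 0), N = (1, 0), V = (0, 1); any affine frame gives the same invariant.
1. S lies on line NV with NS:SV = 2:1 ⇒ S = (1/3, 2/3)
2. M lies on line SN with SM:MN = 3:(-5) ⇒ M = (-2/3, 5/3)
3. A is the centroid of triangle SEN ⇒ A = (4/9, 2/9)
line MA meets EN at L = (8/13, 0)
A = M + t·(L−M) with t = 13/15, so MA:AL = 13/15:2/15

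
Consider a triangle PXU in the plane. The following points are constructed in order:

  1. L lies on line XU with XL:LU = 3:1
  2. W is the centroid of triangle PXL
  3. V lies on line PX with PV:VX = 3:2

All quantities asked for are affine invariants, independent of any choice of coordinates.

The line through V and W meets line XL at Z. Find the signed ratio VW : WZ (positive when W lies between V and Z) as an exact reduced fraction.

VW:WZ = 1/5

Assign P = (0, 0), X = (1, 0), U = (0, 1) — the answer is frame-independent, so this choice is without loss of generality.
1. L lies on line XU with XL:LU = 3:1 ⇒ L = (1/4, 3/4)
2. W is the centroid of triangle PXL ⇒ W = (5/12, 1/4)
3. V lies on line PX with PV:VX = 3:2 ⇒ V = (3/5, 0)
line VW meets XL at Z = (-1/2, 3/2)
W = V + t·(Z−V) with t = 1/6, so VW:WZ = 1/6:5/6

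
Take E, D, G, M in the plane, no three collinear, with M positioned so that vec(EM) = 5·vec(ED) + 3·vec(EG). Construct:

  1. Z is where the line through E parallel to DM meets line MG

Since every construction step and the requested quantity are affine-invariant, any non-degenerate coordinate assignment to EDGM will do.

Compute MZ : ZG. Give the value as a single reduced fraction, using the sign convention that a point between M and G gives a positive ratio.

Assign E = (0, 0), D = (1, 0), G = (0, 1), M = (5, 3) — the answer is frame-independent, so this choice is without loss of generality.
1. Z is where the line through E parallel to DM meets line MG ⇒ Z = (20/7, 15/7)
Z = M + t·(G−M) with t = 3/7, so MZ:ZG = t:(1−t) = 3/7:4/7

MZ:ZG = 3/4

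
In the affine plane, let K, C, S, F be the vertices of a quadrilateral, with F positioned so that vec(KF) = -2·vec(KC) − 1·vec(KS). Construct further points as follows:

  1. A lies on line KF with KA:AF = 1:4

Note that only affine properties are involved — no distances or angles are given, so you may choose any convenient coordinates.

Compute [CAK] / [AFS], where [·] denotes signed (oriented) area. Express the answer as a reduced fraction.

Set K = (0, 0), C = (1, 0), S = (0, 1), F = (-2, -1); any affine frame gives the same invariant.
1. A lies on line KF with KA:AF = 1:4 ⇒ A = (-2/5, -1/5)
2·[CAK] = -1/5, 2·[AFS] = -8/5
[CAK]:[AFS] = -1/5:-8/5 = 1/8

[CAK]:[AFS] = 1/8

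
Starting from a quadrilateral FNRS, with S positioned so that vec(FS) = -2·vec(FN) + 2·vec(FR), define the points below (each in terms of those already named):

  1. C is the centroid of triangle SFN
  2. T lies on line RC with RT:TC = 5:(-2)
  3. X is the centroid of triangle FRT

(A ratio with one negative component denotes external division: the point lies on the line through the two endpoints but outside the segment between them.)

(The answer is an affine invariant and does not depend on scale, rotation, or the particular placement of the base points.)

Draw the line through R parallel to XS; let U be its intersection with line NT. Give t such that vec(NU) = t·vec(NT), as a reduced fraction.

Set F = (0, 0), N = (1, 0), R = (0, 1), S = (-2, 2); any affine frame gives the same invariant.
1. C is the centroid of triangle SFN ⇒ C = (-1/3, 2/3)
2. T lies on line RC with RT:TC = 5:(-2) ⇒ T = (-5/9, 4/9)
3. X is the centroid of triangle FRT ⇒ X = (-5/27, 13/27)
through R parallel to XS: direction (-49/27, 41/27); meets NT at U = (35/27, -16/189)
U = N + t·(T−N) with t = -4/21

t = -4/21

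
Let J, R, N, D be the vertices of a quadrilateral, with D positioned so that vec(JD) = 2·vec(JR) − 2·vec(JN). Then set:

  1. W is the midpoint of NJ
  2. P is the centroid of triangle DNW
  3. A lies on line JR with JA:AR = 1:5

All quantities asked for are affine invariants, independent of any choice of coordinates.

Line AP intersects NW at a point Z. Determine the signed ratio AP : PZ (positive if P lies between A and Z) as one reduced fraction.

Assign J = (0, 0), R = (1, 0), N = (0, 1), D = (2, -2) — the answer is frame-independent, so this choice is without loss of generality.
1. W is the midpoint of NJ ⇒ W = (0, 1/2)
2. P is the centroid of triangle DNW ⇒ P = (2/3, -1/6)
3. A lies on line JR with JA:AR = 1:5 ⇒ A = (1/6, 0)
line AP meets NW at Z = (0, 1/18)
P = A + t·(Z−A) with t = -3, so AP:PZ = -3:4

AP:PZ = -3/4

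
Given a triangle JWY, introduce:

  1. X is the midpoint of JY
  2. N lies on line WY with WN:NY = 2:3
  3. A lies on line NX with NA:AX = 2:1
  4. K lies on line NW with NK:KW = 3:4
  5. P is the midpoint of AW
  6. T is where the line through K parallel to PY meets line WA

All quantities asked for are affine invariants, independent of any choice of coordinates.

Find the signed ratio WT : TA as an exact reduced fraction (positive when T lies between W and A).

WT:TA = 4/31

Choose coordinates J = (0, 0), W = (1, 0), Y = (0, 1).
1. X is the midpoint of JY ⇒ X = (0, 1/2)
2. N lies on line WY with WN:NY = 2:3 ⇒ N = (3/5, 2/5)
3. A lies on line NX with NA:AX = 2:1 ⇒ A = (1/5, 7/15)
4. K lies on line NW with NK:KW = 3:4 ⇒ K = (27/35, 8/35)
5. P is the midpoint of AW ⇒ P = (3/5, 7/30)
6. T is where the line through K parallel to PY meets line WA ⇒ T = (159/175, 4/75)
T = W + t·(A−W) with t = 4/35, so WT:TA = t:(1−t) = 4/35:31/35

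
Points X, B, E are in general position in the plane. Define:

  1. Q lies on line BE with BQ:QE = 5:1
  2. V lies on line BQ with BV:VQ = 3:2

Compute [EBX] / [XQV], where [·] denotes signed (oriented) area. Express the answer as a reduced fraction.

Choose coordinates X = (0, 0), B = (1, 0), E = (0, 1).
1. Q lies on line BE with BQ:QE = 5:1 ⇒ Q = (1/6, 5/6)
2. V lies on line BQ with BV:VQ = 3:2 ⇒ V = (1/2, 1/2)
2·[EBX] = -1, 2·[XQV] = -1/3
[EBX]:[XQV] = -1:-1/3 = 3

[EBX]:[XQV] = 3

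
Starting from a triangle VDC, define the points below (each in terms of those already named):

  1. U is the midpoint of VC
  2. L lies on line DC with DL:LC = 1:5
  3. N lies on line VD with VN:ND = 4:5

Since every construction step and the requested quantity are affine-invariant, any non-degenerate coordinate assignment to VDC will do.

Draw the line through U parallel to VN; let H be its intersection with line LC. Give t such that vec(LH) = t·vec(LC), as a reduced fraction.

Assign V = (0, 0), D = (1, 0), C = (0, 1) — the answer is frame-independent, so this choice is without loss of generality.
1. U is the midpoint of VC ⇒ U = (0, 1/2)
2. L lies on line DC with DL:LC = 1:5 ⇒ L = (5/6, 1/6)
3. N lies on line VD with VN:ND = 4:5 ⇒ N = (4/9, 0)
through U parallel to VN: direction (4/9, 0); meets LC at H = (1/2, 1/2)
H = L + t·(C−L) with t = 2/5

t = 2/5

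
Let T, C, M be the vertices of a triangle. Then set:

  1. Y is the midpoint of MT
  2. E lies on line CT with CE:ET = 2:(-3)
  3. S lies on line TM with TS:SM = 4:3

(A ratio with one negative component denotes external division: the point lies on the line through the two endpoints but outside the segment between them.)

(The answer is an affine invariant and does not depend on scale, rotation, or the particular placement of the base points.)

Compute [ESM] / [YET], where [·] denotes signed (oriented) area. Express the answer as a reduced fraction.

[ESM]:[YET] = 6/7

Work in coordinates with T = (0, 0), C = (1, 0), M = (0, 1).
1. Y is the midpoint of MT ⇒ Y = (0, 1/2)
2. E lies on line CT with CE:ET = 2:(-3) ⇒ E = (3, 0)
3. S lies on line TM with TS:SM = 4:3 ⇒ S = (0, 4/7)
2·[ESM] = -9/7, 2·[YET] = -3/2
[ESM]:[YET] = -9/7:-3/2 = 6/7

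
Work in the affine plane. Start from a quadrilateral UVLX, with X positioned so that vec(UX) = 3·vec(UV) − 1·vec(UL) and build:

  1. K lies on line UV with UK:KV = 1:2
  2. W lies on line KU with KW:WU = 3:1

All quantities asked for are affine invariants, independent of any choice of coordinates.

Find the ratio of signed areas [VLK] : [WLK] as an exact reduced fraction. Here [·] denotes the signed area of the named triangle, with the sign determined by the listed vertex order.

[VLK]:[WLK] = -8/3

Work in coordinates with U = (0, 0), V = (1, 0), L = (0, 1), X = (3, -1).
1. K lies on line UV with UK:KV = 1:2 ⇒ K = (1/3, 0)
2. W lies on line KU with KW:WU = 3:1 ⇒ W = (1/12, 0)
2·[VLK] = 2/3, 2·[WLK] = -1/4
[VLK]:[WLK] = 2/3:-1/4 = -8/3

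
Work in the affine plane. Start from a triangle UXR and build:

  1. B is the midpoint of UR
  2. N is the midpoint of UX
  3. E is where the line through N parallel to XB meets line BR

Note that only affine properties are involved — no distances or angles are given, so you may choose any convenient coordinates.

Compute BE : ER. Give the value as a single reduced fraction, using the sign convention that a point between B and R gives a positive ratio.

BE:ER = -1/3

Assign U = (0, 0), X = (1, 0), R = (0, 1) — the answer is frame-independent, so this choice is without loss of generality.
1. B is the midpoint of UR ⇒ B = (0, 1/2)
2. N is the midpoint of UX ⇒ N = (1/2, 0)
3. E is where the line through N parallel to XB meets line BR ⇒ E = (0, 1/4)
E = B + t·(R−B) with t = -1/2, so BE:ER = t:(1−t) = -1/2:3/2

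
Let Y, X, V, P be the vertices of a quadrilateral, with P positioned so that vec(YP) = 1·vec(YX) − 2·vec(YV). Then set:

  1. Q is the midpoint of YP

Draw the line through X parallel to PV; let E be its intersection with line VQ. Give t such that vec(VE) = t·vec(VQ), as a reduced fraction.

Set Y = (0, 0), X = (1, 0), V = (0, 1), P = (1, -2); any affine frame gives the same invariant.
1. Q is the midpoint of YP ⇒ Q = (1/2, -1)
through X parallel to PV: direction (-1, 3); meets VQ at E = (-2, 9)
E = V + t·(Q−V) with t = -4

t = -4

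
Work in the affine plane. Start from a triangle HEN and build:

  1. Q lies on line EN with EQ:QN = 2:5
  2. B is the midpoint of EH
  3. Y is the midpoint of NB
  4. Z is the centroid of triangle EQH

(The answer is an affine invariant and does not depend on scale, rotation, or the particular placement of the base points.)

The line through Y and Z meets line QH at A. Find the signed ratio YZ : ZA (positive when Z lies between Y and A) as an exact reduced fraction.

Work in coordinates with H = (0, 0), E = (1, 0), N = (0, 1).
1. Q lies on line EN with EQ:QN = 2:5 ⇒ Q = (5/7, 2/7)
2. B is the midpoint of EH ⇒ B = (1/2, 0)
3. Y is the midpoint of NB ⇒ Y = (1/4, 1/2)
4. Z is the centroid of triangle EQH ⇒ Z = (4/7, 2/21)
line YZ meets QH at A = (55/112, 11/56)
Z = Y + t·(A−Y) with t = 4/3, so YZ:ZA = 4/3:-1/3

YZ:ZA = -4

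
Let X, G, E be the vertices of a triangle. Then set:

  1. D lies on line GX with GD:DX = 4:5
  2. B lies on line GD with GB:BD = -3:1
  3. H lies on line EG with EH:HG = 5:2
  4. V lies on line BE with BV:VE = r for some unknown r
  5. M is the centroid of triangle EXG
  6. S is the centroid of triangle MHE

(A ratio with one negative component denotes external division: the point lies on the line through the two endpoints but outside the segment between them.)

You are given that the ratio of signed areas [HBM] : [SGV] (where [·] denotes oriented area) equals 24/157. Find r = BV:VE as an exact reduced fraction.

r = -1/2

Assign X = (0, 0), G = (1, 0), E = (0, 1) — the answer is frame-independent, so this choice is without loss of generality.
1. D lies on line GX with GD:DX = 4:5 ⇒ D = (5/9, 0)
2. B lies on line GD with GB:BD = -3:1 ⇒ B = (1/3, 0)
3. H lies on line EG with EH:HG = 5:2 ⇒ H = (5/7, 2/7)
4. With BV:VE = r, write λ = r/(r+1) so V = B + λ·(E−B); V is affine-linear in λ
5. M is the centroid of triangle EXG ⇒ M = (1/3, 1/3)
6. S is the centroid of triangle MHE ⇒ S = (22/63, 34/63)
Every point depending on V is an affine combination of V and λ-independent points, so each such coordinate is linear in λ; the λ² term in each signed area is a multiple of (E−B)×(E−B) = 0, so 2·[HBM] and 2·[SGV] are each linear in λ. Evaluating at λ=0 and λ=1:
  2·[HBM] = -8/63,   2·[SGV] = 89/189·λ − 68/189
So [HBM]:[SGV] = (-8/63) / (89/189·λ − 68/189). Setting this equal to 24/157:
  -8/63 = 24/157·(89/189·λ − 68/189)  ⇒  λ = -1
Then r = λ/(1−λ) = (-1)/(2) = -1/2. Check: with r = -1/2, V = (2/3, -1) and [HBM]:[SGV] = 24/157 as required.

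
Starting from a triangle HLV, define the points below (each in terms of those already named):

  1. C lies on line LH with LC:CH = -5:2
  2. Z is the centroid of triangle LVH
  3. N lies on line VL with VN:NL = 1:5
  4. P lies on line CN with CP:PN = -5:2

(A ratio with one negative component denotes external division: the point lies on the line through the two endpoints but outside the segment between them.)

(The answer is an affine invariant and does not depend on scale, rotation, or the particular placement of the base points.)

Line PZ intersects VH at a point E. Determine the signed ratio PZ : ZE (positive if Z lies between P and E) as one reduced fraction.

PZ:ZE = 7/6

Set H = (0, 0), L = (1, 0), V = (0, 1); any affine frame gives the same invariant.
1. C lies on line LH with LC:CH = -5:2 ⇒ C = (-2/3, 0)
2. Z is the centroid of triangle LVH ⇒ Z = (1/3, 1/3)
3. N lies on line VL with VN:NL = 1:5 ⇒ N = (1/6, 5/6)
4. P lies on line CN with CP:PN = -5:2 ⇒ P = (13/18, 25/18)
line PZ meets VH at E = (0, -4/7)
Z = P + t·(E−P) with t = 7/13, so PZ:ZE = 7/13:6/13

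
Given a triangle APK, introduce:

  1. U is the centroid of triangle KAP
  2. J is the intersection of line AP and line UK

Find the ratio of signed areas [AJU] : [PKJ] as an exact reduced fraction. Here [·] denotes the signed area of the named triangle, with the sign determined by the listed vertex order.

Choose coordinates A = (0, 0), P = (1, 0), K = (0, 1).
1. U is the centroid of triangle KAP ⇒ U = (1/3, 1/3)
2. J is the intersection of line AP and line UK ⇒ J = (1/2, 0)
2·[AJU] = 1/6, 2·[PKJ] = 1/2
[AJU]:[PKJ] = 1/6:1/2 = 1/3

[AJU]:[PKJ] = 1/3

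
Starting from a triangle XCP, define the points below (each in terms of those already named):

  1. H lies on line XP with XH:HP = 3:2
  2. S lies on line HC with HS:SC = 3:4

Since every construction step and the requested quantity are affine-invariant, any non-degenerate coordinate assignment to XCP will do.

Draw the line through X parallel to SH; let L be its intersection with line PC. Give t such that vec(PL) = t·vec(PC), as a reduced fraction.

t = 5/2

Assign X = (0, 0), C = (1, 0), P = (0, 1) — the answer is frame-independent, so this choice is without loss of generality.
1. H lies on line XP with XH:HP = 3:2 ⇒ H = (0, 3/5)
2. S lies on line HC with HS:SC = 3:4 ⇒ S = (3/7, 12/35)
through X parallel to SH: direction (-3/7, 9/35); meets PC at L = (5/2, -3/2)
L = P + t·(C−P) with t = 5/2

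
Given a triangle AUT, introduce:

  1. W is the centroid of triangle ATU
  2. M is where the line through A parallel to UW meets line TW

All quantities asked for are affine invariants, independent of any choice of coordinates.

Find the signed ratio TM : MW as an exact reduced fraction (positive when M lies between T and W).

Choose coordinates A = (0, 0), U = (1, 0), T = (0, 1).
1. W is the centroid of triangle ATU ⇒ W = (1/3, 1/3)
2. M is where the line through A parallel to UW meets line TW ⇒ M = (2/3, -1/3)
M = T + t·(W−T) with t = 2, so TM:MW = t:(1−t) = 2:-1

TM:MW = -2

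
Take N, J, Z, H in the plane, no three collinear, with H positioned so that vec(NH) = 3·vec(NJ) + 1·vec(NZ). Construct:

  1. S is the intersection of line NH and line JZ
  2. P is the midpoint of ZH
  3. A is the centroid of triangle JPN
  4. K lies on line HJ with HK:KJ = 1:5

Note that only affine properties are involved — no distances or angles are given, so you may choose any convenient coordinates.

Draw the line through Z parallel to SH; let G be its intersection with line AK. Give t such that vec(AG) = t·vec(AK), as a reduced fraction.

t = -17/2

Set N = (0, 0), J = (1, 0), Z = (0, 1), H = (3, 1); any affine frame gives the same invariant.
1. S is the intersection of line NH and line JZ ⇒ S = (3/4, 1/4)
2. P is the midpoint of ZH ⇒ P = (3/2, 1)
3. A is the centroid of triangle JPN ⇒ A = (5/6, 1/3)
4. K lies on line HJ with HK:KJ = 1:5 ⇒ K = (8/3, 5/6)
through Z parallel to SH: direction (9/4, 3/4); meets AK at G = (-59/4, -47/12)
G = A + t·(K−A) with t = -17/2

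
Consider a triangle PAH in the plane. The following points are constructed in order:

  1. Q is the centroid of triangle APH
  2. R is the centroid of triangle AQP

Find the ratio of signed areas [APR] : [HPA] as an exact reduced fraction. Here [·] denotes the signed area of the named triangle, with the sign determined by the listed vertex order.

[APR]:[HPA] = -1/9

Set P = (0, 0), A = (1, 0), H = (0, 1); any affine frame gives the same invariant.
1. Q is the centroid of triangle APH ⇒ Q = (1/3, 1/3)
2. R is the centroid of triangle AQP ⇒ R = (4/9, 1/9)
2·[APR] = -1/9, 2·[HPA] = 1
[APR]:[HPA] = -1/9:1 = -1/9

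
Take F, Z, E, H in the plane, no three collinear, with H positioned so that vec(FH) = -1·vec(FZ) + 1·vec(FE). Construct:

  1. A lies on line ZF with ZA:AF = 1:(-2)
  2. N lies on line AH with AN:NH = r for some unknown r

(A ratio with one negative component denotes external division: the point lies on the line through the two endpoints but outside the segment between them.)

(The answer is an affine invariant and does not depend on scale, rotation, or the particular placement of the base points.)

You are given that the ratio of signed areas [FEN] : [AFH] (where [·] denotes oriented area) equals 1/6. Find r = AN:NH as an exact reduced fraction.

r = 5/4

Work in coordinates with F = (0, 0), Z = (1, 0), E = (0, 1), H = (-1, 1).
1. A lies on line ZF with ZA:AF = 1:(-2) ⇒ A = (2, 0)
2. With AN:NH = r, write λ = r/(r+1) so N = A + λ·(H−A); N is affine-linear in λ
Every point depending on N is an affine combination of N and λ-independent points, so each such coordinate is linear in λ; the λ² term in each signed area is a multiple of (H−A)×(H−A) = 0, so 2·[FEN] and 2·[AFH] are each linear in λ. Evaluating at λ=0 and λ=1:
  2·[FEN] = 3·λ − 2,   2·[AFH] = -2
So [FEN]:[AFH] = (3·λ − 2) / (-2). Setting this equal to 1/6:
  3·λ − 2 = 1/6·(-2)  ⇒  λ = 5/9
Then r = λ/(1−λ) = (5/9)/(4/9) = 5/4. Check: with r = 5/4, N = (1/3, 5/9) and [FEN]:[AFH] = 1/6 as required.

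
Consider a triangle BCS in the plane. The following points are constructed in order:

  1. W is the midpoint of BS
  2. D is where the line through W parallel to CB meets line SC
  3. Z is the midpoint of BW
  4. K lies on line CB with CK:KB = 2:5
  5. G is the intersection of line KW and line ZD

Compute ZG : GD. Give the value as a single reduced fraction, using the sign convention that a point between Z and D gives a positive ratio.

Assign B = (0, 0), C = (1, 0), S = (0, 1) — the answer is frame-independent, so this choice is without loss of generality.
1. W is the midpoint of BS ⇒ W = (0, 1/2)
2. D is where the line through W parallel to CB meets line SC ⇒ D = (1/2, 1/2)
3. Z is the midpoint of BW ⇒ Z = (0, 1/4)
4. K lies on line CB with CK:KB = 2:5 ⇒ K = (5/7, 0)
5. G is the intersection of line KW and line ZD ⇒ G = (5/24, 17/48)
G = Z + t·(D−Z) with t = 5/12, so ZG:GD = t:(1−t) = 5/12:7/12

ZG:GD = 5/7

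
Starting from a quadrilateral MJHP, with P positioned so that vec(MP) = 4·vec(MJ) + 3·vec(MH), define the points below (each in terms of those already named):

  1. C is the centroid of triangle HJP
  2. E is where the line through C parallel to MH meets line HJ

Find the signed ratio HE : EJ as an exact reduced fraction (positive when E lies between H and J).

Choose coordinates M = (0, 0), J = (1, 0), H = (0, 1), P = (4, 3).
1. C is the centroid of triangle HJP ⇒ C = (5/3, 4/3)
2. E is where the line through C parallel to MH meets line HJ ⇒ E = (5/3, -2/3)
E = H + t·(J−H) with t = 5/3, so HE:EJ = t:(1−t) = 5/3:-2/3

HE:EJ = -5/2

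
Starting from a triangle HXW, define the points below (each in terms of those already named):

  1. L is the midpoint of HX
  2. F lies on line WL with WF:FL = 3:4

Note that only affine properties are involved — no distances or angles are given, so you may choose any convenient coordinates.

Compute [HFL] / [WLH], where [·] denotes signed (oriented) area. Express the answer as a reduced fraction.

Work in coordinates with H = (0, 0), X = (1, 0), W = (0, 1).
1. L is the midpoint of HX ⇒ L = (1/2, 0)
2. F lies on line WL with WF:FL = 3:4 ⇒ F = (3/14, 4/7)
2·[HFL] = -2/7, 2·[WLH] = -1/2
[HFL]:[WLH] = -2/7:-1/2 = 4/7

[HFL]:[WLH] = 4/7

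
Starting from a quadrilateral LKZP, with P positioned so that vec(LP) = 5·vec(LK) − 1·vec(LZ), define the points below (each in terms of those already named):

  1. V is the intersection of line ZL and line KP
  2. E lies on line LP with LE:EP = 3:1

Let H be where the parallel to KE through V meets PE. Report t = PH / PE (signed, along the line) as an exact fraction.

t = 5/4

Set L = (0, 0), K = (1, 0), Z = (0, 1), P = (5, -1); any affine frame gives the same invariant.
1. V is the intersection of line ZL and line KP ⇒ V = (0, 1/4)
2. E lies on line LP with LE:EP = 3:1 ⇒ E = (15/4, -3/4)
through V parallel to KE: direction (11/4, -3/4); meets PE at H = (55/16, -11/16)
H = P + t·(E−P) with t = 5/4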